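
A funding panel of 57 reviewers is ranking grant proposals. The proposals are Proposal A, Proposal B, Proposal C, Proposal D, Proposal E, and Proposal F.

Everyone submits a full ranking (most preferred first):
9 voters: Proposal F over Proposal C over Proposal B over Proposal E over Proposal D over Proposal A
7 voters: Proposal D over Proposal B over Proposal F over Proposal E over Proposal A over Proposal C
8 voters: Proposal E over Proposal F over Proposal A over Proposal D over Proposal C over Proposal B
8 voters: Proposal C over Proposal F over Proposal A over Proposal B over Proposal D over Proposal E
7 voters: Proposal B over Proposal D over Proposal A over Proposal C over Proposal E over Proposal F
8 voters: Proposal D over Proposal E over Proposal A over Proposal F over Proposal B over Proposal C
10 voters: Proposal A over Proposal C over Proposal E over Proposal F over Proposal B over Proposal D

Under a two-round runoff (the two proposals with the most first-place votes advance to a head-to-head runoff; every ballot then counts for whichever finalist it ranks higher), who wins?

Round 1 first-place votes: Proposal A 10, Proposal B 7, Proposal C 8, Proposal D 15, Proposal E 8, Proposal F 9. Proposal D and Proposal A advance.
Runoff: Proposal D is ranked above Proposal A on 31 ballots, Proposal A above Proposal D on 26.

Proposal D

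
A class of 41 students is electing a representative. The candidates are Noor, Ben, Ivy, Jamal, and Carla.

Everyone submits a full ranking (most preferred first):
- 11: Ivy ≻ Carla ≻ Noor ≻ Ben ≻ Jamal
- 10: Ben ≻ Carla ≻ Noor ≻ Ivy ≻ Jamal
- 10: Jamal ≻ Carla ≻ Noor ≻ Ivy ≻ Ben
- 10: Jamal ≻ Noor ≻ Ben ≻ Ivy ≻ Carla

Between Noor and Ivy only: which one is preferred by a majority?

Noor

Noor is ranked above Ivy on 30 ballots; Ivy above Noor on 11.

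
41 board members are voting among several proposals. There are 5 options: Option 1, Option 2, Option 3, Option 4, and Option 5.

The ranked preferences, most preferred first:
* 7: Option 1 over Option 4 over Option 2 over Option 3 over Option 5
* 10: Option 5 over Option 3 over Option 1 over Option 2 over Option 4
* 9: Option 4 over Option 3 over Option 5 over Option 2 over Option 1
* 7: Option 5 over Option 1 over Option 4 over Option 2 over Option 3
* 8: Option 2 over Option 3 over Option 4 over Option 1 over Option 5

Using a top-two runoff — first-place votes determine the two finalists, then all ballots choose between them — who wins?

Round 1 first-place votes: Option 1 7, Option 2 8, Option 3 0, Option 4 9, Option 5 17. Option 5 and Option 4 advance.
Runoff: Option 5 is ranked above Option 4 on 17 ballots, Option 4 above Option 5 on 24.

Option 4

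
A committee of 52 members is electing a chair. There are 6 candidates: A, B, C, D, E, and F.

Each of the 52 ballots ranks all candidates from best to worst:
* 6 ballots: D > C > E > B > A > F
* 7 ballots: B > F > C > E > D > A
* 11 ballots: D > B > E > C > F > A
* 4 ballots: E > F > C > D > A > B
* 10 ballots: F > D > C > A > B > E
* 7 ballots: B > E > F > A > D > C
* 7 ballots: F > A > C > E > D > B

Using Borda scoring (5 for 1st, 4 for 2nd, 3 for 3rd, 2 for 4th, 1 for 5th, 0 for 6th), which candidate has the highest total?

F

A: 6×1 + 7×0 + 11×0 + 4×1 + 10×2 + 7×2 + 7×4 = 72
B: 6×2 + 7×5 + 11×4 + 4×0 + 10×1 + 7×5 + 7×0 = 136
C: 6×4 + 7×3 + 11×2 + 4×3 + 10×3 + 7×0 + 7×3 = 130
D: 6×5 + 7×1 + 11×5 + 4×2 + 10×4 + 7×1 + 7×1 = 154
E: 6×3 + 7×2 + 11×3 + 4×5 + 10×0 + 7×4 + 7×2 = 127
F: 6×0 + 7×4 + 11×1 + 4×4 + 10×5 + 7×3 + 7×5 = 161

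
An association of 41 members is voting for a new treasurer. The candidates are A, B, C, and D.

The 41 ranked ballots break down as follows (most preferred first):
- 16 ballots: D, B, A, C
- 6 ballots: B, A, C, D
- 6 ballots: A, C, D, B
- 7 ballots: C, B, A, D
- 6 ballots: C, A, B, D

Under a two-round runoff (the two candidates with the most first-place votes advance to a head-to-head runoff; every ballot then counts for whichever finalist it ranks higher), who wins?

Round 1 first-place votes: A 6, B 6, C 13, D 16. D and C advance.
Runoff: D is ranked above C on 16 ballots, C above D on 25.

C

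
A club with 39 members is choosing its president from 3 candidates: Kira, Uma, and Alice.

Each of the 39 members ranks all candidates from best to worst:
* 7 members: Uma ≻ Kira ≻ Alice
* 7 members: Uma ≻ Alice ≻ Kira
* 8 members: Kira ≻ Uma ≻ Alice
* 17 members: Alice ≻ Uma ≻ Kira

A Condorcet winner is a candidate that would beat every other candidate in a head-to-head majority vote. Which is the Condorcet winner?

Uma vs Kira: 31–8
Uma vs Alice: 22–17
Uma beats every other candidate.

Uma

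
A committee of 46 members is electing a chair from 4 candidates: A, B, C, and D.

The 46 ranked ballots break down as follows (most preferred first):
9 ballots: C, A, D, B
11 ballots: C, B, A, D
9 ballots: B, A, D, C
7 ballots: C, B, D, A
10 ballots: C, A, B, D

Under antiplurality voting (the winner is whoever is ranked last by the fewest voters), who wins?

Last-place votes: A 7, B 9, C 9, D 21.

A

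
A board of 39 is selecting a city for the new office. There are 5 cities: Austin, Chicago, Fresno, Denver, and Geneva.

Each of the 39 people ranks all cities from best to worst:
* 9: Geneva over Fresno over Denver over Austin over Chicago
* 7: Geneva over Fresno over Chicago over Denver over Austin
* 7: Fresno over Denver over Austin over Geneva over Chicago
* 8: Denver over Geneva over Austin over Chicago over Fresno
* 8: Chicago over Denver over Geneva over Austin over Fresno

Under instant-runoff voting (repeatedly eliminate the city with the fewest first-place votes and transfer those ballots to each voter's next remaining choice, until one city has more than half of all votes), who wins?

Denver

Round 1: Austin 0, Chicago 8, Fresno 7, Denver 8, Geneva 16. Austin eliminated.
Round 2: Chicago 8, Fresno 7, Denver 8, Geneva 16. Fresno eliminated.
Round 3: Chicago 8, Denver 15, Geneva 16. Chicago eliminated.
Round 4: Denver 23, Geneva 16. Denver has a majority (≥20).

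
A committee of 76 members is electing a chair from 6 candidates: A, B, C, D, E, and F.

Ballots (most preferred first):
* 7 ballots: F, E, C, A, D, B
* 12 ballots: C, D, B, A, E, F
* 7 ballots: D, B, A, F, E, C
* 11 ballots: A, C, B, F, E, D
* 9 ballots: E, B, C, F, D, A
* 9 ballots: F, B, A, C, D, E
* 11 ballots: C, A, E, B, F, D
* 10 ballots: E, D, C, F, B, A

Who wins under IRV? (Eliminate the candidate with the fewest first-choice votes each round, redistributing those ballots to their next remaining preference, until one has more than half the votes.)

A

Round 1: A 11, B 0, C 23, D 7, E 19, F 16. B eliminated.
Round 2: A 11, C 23, D 7, E 19, F 16. D eliminated.
Round 3: A 18, C 23, E 19, F 16. F eliminated.
Round 4: A 27, C 23, E 26. C eliminated.
Round 5: A 50, E 26. A has a majority (≥39).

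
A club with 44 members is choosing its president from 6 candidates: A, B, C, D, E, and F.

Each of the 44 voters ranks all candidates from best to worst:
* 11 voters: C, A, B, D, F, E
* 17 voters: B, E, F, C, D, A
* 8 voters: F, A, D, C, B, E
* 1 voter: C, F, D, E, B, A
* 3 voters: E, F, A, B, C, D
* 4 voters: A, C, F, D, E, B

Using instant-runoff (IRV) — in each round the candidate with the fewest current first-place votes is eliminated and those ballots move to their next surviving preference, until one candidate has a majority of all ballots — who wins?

C

Round 1: A 4, B 17, C 12, D 0, E 3, F 8. D eliminated.
Round 2: A 4, B 17, C 12, E 3, F 8. E eliminated.
Round 3: A 4, B 17, C 12, F 11. A eliminated.
Round 4: B 17, C 16, F 11. F eliminated.
Round 5: B 20, C 24. C has a majority (≥23).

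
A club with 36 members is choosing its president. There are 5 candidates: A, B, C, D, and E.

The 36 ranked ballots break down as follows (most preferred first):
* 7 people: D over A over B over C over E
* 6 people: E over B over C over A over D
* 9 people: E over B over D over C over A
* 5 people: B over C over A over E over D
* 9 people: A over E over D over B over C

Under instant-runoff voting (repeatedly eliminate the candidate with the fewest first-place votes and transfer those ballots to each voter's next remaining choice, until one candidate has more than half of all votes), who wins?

Round 1: A 9, B 5, C 0, D 7, E 15. C eliminated.
Round 2: A 9, B 5, D 7, E 15. B eliminated.
Round 3: A 14, D 7, E 15. D eliminated.
Round 4: A 21, E 15. A has a majority (≥19).

A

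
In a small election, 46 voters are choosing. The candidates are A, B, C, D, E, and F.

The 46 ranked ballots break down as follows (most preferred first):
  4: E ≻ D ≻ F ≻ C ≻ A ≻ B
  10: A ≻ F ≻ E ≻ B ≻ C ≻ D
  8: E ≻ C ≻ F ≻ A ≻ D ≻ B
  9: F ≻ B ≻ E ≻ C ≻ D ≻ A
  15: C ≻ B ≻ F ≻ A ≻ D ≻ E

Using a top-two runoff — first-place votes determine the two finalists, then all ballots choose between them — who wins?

E

Round 1 first-place votes: A 10, B 0, C 15, D 0, E 12, F 9. C and E advance.
Runoff: C is ranked above E on 15 ballots, E above C on 31.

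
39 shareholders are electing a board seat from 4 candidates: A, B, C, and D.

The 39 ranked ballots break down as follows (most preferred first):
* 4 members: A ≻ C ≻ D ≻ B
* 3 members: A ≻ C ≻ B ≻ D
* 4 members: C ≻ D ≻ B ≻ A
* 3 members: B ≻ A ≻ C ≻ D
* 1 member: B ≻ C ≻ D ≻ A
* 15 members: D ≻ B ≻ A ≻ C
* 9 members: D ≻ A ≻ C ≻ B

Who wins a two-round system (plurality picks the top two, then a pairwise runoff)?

Round 1 first-place votes: A 7, B 4, C 4, D 24. D and A advance.
Runoff: D is ranked above A on 29 ballots, A above D on 10.

D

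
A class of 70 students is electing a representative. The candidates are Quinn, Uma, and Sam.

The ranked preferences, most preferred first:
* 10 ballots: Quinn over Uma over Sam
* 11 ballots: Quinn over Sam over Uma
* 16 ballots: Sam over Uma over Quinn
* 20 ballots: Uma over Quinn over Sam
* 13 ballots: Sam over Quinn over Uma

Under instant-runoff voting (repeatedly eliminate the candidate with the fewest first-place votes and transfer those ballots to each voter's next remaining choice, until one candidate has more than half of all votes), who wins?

Quinn

Round 1: Quinn 21, Uma 20, Sam 29. Uma eliminated.
Round 2: Quinn 41, Sam 29. Quinn has a majority (≥36).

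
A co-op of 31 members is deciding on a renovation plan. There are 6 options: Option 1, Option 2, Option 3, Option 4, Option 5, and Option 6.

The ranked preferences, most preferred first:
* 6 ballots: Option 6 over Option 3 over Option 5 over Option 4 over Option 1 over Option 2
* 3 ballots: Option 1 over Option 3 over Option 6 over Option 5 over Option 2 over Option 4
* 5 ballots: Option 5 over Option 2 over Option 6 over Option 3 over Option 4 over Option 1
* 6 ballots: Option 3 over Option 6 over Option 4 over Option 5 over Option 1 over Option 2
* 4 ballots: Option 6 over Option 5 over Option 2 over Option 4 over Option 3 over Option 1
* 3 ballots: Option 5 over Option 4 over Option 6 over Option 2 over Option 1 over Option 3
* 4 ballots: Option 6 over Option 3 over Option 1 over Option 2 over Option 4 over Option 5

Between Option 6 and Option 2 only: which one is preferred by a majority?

Option 6 is ranked above Option 2 on 26 ballots; Option 2 above Option 6 on 5.

Option 6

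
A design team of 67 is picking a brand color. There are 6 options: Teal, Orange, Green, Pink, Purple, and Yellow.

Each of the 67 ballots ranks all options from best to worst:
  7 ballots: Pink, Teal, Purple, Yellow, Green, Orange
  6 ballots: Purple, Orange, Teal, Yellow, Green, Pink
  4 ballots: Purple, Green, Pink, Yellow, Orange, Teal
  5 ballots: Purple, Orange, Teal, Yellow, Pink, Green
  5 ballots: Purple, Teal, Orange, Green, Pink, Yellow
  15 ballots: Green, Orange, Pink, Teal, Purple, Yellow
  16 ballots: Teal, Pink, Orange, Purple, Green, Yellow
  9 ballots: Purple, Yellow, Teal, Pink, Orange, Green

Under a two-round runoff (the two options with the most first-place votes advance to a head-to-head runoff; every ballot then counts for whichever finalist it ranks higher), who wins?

Teal

Round 1 first-place votes: Teal 16, Orange 0, Green 15, Pink 7, Purple 29, Yellow 0. Purple and Teal advance.
Runoff: Purple is ranked above Teal on 29 ballots, Teal above Purple on 38.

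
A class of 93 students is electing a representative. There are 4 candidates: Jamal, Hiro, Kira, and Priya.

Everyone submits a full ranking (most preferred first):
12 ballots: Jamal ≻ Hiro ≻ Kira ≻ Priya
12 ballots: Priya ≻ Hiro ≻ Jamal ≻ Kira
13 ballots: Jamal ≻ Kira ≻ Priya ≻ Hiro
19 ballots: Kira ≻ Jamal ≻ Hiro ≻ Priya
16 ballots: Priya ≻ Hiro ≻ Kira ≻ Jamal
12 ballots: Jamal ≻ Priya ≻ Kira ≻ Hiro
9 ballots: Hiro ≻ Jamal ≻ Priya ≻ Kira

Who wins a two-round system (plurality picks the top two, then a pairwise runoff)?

Jamal

Round 1 first-place votes: Jamal 37, Hiro 9, Kira 19, Priya 28. Jamal and Priya advance.
Runoff: Jamal is ranked above Priya on 65 ballots, Priya above Jamal on 28.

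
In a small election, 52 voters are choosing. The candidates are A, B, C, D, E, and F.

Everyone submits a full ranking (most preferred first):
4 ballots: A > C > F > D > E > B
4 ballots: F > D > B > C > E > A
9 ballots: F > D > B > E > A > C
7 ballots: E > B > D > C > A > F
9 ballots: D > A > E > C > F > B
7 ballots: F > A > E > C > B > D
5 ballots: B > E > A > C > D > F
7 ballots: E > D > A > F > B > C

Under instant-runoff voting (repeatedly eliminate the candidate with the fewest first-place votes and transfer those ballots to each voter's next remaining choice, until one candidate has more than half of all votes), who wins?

E

Round 1: A 4, B 5, C 0, D 9, E 14, F 20. C eliminated.
Round 2: A 4, B 5, D 9, E 14, F 20. A eliminated.
Round 3: B 5, D 9, E 14, F 24. B eliminated.
Round 4: D 9, E 19, F 24. D eliminated.
Round 5: E 28, F 24. E has a majority (≥27).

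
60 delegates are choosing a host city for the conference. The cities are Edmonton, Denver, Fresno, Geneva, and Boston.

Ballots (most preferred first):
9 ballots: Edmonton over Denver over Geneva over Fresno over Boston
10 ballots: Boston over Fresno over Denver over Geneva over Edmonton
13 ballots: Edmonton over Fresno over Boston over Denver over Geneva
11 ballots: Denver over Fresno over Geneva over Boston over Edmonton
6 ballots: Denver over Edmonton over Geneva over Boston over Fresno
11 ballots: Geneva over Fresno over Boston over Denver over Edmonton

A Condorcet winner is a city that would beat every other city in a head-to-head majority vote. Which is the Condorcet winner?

Fresno vs Edmonton: 32–28
Fresno vs Denver: 34–26
Fresno vs Geneva: 34–26
Fresno vs Boston: 44–16
Fresno beats every other city.

Fresno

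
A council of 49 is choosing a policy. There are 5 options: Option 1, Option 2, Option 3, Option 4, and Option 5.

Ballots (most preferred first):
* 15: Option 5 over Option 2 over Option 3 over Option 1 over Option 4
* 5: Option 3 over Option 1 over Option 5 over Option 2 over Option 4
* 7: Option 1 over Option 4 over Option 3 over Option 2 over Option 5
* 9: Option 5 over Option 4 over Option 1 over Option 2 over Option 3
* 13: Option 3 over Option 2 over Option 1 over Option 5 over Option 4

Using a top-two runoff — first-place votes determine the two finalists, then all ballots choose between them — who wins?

Option 3

Round 1 first-place votes: Option 1 7, Option 2 0, Option 3 18, Option 4 0, Option 5 24. Option 5 and Option 3 advance.
Runoff: Option 5 is ranked above Option 3 on 24 ballots, Option 3 above Option 5 on 25.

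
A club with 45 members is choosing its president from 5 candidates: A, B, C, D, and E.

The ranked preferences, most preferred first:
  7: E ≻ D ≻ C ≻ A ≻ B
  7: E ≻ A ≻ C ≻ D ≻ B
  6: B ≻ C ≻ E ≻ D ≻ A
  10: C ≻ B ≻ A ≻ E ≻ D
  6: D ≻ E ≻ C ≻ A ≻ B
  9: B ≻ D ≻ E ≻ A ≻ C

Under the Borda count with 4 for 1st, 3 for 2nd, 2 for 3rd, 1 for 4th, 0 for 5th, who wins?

E

A: 7×1 + 7×3 + 6×0 + 10×2 + 6×1 + 9×1 = 63
B: 7×0 + 7×0 + 6×4 + 10×3 + 6×0 + 9×4 = 90
C: 7×2 + 7×2 + 6×3 + 10×4 + 6×2 + 9×0 = 98
D: 7×3 + 7×1 + 6×1 + 10×0 + 6×4 + 9×3 = 85
E: 7×4 + 7×4 + 6×2 + 10×1 + 6×3 + 9×2 = 114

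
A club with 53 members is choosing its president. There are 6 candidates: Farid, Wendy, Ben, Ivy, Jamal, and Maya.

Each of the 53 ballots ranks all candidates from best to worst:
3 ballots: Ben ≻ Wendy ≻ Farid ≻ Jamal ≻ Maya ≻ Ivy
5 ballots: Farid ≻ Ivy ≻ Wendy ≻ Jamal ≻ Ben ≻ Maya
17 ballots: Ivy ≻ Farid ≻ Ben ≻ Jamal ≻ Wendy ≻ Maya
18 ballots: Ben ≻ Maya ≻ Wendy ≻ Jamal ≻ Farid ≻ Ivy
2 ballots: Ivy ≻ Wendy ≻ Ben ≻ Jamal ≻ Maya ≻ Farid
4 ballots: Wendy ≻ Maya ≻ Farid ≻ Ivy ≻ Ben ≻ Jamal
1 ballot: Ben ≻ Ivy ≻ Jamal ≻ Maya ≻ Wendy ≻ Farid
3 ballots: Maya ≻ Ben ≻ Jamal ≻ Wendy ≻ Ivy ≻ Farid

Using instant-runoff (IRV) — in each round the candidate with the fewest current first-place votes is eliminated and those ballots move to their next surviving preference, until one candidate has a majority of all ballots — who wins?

Ivy

Round 1: Farid 5, Wendy 4, Ben 22, Ivy 19, Jamal 0, Maya 3. Jamal eliminated.
Round 2: Farid 5, Wendy 4, Ben 22, Ivy 19, Maya 3. Maya eliminated.
Round 3: Farid 5, Wendy 4, Ben 25, Ivy 19. Wendy eliminated.
Round 4: Farid 9, Ben 25, Ivy 19. Farid eliminated.
Round 5: Ben 25, Ivy 28. Ivy has a majority (≥27).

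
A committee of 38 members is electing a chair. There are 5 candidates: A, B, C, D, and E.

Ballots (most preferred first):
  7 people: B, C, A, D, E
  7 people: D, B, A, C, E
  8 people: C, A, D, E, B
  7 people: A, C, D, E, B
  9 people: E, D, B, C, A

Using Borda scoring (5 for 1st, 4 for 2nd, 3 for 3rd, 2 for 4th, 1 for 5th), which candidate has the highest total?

A: 7×3 + 7×3 + 8×4 + 7×5 + 9×1 = 118
B: 7×5 + 7×4 + 8×1 + 7×1 + 9×3 = 105
C: 7×4 + 7×2 + 8×5 + 7×4 + 9×2 = 128
D: 7×2 + 7×5 + 8×3 + 7×3 + 9×4 = 130
E: 7×1 + 7×1 + 8×2 + 7×2 + 9×5 = 89

D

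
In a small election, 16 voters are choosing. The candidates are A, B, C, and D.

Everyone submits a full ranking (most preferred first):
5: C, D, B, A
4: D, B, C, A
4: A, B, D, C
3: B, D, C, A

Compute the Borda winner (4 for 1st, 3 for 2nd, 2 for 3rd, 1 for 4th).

D

A: 5×1 + 4×1 + 4×4 + 3×1 = 28
B: 5×2 + 4×3 + 4×3 + 3×4 = 46
C: 5×4 + 4×2 + 4×1 + 3×2 = 38
D: 5×3 + 4×4 + 4×2 + 3×3 = 48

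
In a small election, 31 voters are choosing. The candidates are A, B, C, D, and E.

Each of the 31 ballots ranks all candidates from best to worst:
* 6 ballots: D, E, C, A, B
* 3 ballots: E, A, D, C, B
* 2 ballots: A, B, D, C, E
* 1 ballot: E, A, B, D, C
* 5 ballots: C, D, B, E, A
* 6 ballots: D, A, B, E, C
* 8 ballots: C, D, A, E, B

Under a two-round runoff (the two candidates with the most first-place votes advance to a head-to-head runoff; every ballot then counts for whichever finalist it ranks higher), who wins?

D

Round 1 first-place votes: A 2, B 0, C 13, D 12, E 4. C and D advance.
Runoff: C is ranked above D on 13 ballots, D above C on 18.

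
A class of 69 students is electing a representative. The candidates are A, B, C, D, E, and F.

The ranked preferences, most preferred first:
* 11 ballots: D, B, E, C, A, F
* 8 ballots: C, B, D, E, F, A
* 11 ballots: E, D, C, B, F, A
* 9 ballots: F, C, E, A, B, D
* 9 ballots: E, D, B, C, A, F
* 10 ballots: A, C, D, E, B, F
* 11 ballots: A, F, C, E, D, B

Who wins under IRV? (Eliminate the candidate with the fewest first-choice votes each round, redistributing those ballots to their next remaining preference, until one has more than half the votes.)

E

Round 1: A 21, B 0, C 8, D 11, E 20, F 9. B eliminated.
Round 2: A 21, C 8, D 11, E 20, F 9. C eliminated.
Round 3: A 21, D 19, E 20, F 9. F eliminated.
Round 4: A 21, D 19, E 29. D eliminated.
Round 5: A 21, E 48. E has a majority (≥35).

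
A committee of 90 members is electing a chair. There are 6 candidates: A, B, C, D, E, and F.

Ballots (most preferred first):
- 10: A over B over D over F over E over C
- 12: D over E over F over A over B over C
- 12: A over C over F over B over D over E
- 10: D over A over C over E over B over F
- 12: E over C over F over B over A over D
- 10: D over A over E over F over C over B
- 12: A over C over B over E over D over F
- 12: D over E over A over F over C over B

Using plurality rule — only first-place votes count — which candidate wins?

D

First-place votes: A 34, B 0, C 0, D 44, E 12, F 0.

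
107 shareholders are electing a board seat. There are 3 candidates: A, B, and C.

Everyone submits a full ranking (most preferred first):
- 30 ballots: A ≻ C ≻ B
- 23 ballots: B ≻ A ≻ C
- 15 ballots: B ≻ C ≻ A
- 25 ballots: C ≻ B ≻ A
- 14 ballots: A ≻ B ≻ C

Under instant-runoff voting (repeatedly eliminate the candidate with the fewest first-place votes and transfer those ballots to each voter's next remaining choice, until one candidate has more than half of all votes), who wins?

B

Round 1: A 44, B 38, C 25. C eliminated.
Round 2: A 44, B 63. B has a majority (≥54).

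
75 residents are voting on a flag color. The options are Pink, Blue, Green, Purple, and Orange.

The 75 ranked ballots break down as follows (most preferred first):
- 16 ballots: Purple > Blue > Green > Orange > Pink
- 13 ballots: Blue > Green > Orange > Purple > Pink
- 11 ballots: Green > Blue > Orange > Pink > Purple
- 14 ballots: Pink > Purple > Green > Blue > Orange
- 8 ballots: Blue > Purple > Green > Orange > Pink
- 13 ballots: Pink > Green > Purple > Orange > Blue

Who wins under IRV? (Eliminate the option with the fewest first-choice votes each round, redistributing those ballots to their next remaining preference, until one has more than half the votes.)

Blue

Round 1: Pink 27, Blue 21, Green 11, Purple 16, Orange 0. Orange eliminated.
Round 2: Pink 27, Blue 21, Green 11, Purple 16. Green eliminated.
Round 3: Pink 27, Blue 32, Purple 16. Purple eliminated.
Round 4: Pink 27, Blue 48. Blue has a majority (≥38).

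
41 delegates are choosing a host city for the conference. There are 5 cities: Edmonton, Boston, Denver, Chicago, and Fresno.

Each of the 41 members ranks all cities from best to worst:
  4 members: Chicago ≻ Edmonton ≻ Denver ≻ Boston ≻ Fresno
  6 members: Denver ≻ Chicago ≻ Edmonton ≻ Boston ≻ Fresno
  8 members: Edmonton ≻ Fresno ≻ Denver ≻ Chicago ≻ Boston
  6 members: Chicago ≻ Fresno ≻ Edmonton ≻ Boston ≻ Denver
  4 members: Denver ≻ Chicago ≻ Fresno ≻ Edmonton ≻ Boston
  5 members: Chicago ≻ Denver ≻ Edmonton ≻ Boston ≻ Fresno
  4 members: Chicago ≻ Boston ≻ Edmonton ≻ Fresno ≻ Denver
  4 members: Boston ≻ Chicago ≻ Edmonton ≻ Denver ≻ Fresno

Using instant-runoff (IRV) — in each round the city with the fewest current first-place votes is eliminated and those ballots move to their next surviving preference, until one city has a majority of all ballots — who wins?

Round 1: Edmonton 8, Boston 4, Denver 10, Chicago 19, Fresno 0. Fresno eliminated.
Round 2: Edmonton 8, Boston 4, Denver 10, Chicago 19. Boston eliminated.
Round 3: Edmonton 8, Denver 10, Chicago 23. Chicago has a majority (≥21).

Chicago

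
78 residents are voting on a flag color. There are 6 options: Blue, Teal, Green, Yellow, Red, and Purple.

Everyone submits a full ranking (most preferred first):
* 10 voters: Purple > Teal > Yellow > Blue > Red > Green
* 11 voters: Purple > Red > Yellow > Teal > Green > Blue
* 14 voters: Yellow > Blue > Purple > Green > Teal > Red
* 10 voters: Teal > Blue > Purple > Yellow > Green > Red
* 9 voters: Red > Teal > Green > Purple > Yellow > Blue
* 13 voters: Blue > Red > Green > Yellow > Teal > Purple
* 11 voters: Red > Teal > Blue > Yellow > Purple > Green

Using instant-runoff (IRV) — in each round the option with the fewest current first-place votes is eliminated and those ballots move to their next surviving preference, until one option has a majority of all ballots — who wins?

Round 1: Blue 13, Teal 10, Green 0, Yellow 14, Red 20, Purple 21. Green eliminated.
Round 2: Blue 13, Teal 10, Yellow 14, Red 20, Purple 21. Teal eliminated.
Round 3: Blue 23, Yellow 14, Red 20, Purple 21. Yellow eliminated.
Round 4: Blue 37, Red 20, Purple 21. Red eliminated.
Round 5: Blue 48, Purple 30. Blue has a majority (≥40).

Blue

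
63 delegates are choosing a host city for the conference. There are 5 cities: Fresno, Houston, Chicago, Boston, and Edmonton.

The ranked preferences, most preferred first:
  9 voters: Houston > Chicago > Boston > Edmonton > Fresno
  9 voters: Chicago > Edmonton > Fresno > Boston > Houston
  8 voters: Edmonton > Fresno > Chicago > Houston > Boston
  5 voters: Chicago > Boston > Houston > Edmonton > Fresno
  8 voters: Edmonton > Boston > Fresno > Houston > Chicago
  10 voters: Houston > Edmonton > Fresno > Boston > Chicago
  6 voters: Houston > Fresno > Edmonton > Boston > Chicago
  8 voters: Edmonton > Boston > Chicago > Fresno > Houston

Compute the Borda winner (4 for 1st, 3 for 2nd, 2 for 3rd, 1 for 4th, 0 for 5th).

Edmonton

Fresno: 9×0 + 9×2 + 8×3 + 5×0 + 8×2 + 10×2 + 6×3 + 8×1 = 104
Houston: 9×4 + 9×0 + 8×1 + 5×2 + 8×1 + 10×4 + 6×4 + 8×0 = 126
Chicago: 9×3 + 9×4 + 8×2 + 5×4 + 8×0 + 10×0 + 6×0 + 8×2 = 115
Boston: 9×2 + 9×1 + 8×0 + 5×3 + 8×3 + 10×1 + 6×1 + 8×3 = 106
Edmonton: 9×1 + 9×3 + 8×4 + 5×1 + 8×4 + 10×3 + 6×2 + 8×4 = 179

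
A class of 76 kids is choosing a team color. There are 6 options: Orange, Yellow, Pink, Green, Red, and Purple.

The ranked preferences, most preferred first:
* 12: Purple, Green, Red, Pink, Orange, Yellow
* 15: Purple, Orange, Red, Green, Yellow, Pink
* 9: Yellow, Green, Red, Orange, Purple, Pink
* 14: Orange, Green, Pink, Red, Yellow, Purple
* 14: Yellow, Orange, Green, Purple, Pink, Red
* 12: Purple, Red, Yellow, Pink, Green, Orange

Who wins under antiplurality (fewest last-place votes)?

Last-place votes: Orange 12, Yellow 12, Pink 24, Green 0, Red 14, Purple 14.

Green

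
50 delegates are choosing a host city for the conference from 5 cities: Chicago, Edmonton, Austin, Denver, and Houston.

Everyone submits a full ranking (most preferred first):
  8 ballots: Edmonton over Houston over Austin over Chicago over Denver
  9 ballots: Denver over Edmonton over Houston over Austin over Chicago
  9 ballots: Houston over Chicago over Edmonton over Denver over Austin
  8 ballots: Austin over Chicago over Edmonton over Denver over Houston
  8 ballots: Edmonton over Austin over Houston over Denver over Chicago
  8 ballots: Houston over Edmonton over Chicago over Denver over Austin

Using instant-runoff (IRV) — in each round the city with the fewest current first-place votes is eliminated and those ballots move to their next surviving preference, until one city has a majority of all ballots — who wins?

Round 1: Chicago 0, Edmonton 16, Austin 8, Denver 9, Houston 17. Chicago eliminated.
Round 2: Edmonton 16, Austin 8, Denver 9, Houston 17. Austin eliminated.
Round 3: Edmonton 24, Denver 9, Houston 17. Denver eliminated.
Round 4: Edmonton 33, Houston 17. Edmonton has a majority (≥26).

Edmonton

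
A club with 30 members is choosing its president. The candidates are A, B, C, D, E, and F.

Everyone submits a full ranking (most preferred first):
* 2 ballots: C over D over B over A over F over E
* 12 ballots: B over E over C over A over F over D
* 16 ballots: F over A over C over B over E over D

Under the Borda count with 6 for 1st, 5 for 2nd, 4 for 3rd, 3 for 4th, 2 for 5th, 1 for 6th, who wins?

A: 2×3 + 12×3 + 16×5 = 122
B: 2×4 + 12×6 + 16×3 = 128
C: 2×6 + 12×4 + 16×4 = 124
D: 2×5 + 12×1 + 16×1 = 38
E: 2×1 + 12×5 + 16×2 = 94
F: 2×2 + 12×2 + 16×6 = 124

B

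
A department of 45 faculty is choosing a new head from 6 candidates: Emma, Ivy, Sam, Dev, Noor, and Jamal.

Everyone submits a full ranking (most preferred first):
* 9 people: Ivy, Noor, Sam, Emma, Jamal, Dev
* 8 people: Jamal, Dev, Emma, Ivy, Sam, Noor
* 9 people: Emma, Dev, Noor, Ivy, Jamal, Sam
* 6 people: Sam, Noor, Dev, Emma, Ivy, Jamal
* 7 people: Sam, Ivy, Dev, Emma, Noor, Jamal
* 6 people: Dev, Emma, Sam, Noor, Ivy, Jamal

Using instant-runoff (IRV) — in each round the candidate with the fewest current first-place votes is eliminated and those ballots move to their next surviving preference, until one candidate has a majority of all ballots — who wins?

Round 1: Emma 9, Ivy 9, Sam 13, Dev 6, Noor 0, Jamal 8. Noor eliminated.
Round 2: Emma 9, Ivy 9, Sam 13, Dev 6, Jamal 8. Dev eliminated.
Round 3: Emma 15, Ivy 9, Sam 13, Jamal 8. Jamal eliminated.
Round 4: Emma 23, Ivy 9, Sam 13. Emma has a majority (≥23).

Emma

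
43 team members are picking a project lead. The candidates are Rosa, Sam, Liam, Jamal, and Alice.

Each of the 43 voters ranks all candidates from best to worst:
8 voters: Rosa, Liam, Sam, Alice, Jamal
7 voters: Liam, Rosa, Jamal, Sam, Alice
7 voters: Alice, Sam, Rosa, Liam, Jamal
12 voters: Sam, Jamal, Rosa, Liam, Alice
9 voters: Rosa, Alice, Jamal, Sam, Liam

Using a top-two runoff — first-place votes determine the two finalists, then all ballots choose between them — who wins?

Round 1 first-place votes: Rosa 17, Sam 12, Liam 7, Jamal 0, Alice 7. Rosa and Sam advance.
Runoff: Rosa is ranked above Sam on 24 ballots, Sam above Rosa on 19.

Rosa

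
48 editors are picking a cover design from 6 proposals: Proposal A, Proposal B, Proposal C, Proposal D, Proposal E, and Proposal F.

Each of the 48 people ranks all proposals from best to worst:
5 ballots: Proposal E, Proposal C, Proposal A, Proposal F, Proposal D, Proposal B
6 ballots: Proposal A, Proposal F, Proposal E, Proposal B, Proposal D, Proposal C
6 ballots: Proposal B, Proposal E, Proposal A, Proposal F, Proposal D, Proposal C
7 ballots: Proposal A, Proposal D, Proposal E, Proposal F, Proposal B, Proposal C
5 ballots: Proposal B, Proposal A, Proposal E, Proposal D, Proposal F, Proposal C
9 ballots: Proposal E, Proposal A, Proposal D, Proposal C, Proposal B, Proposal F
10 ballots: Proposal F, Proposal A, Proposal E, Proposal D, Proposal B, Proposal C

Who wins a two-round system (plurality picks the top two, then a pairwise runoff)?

Proposal A

Round 1 first-place votes: Proposal A 13, Proposal B 11, Proposal C 0, Proposal D 0, Proposal E 14, Proposal F 10. Proposal E and Proposal A advance.
Runoff: Proposal E is ranked above Proposal A on 20 ballots, Proposal A above Proposal E on 28.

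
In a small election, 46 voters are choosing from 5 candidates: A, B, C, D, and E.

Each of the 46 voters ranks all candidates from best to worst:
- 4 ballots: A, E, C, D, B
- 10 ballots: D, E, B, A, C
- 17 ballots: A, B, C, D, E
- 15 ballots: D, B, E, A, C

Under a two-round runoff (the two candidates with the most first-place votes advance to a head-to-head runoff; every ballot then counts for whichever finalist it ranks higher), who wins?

Round 1 first-place votes: A 21, B 0, C 0, D 25, E 0. D and A advance.
Runoff: D is ranked above A on 25 ballots, A above D on 21.

D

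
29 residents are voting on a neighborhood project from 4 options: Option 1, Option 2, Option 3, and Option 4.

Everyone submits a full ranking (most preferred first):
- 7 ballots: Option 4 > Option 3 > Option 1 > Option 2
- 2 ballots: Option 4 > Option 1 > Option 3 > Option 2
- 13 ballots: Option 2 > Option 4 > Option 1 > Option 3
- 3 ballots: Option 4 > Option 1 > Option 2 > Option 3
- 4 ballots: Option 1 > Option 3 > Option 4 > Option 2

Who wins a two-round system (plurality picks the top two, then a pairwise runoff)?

Round 1 first-place votes: Option 1 4, Option 2 13, Option 3 0, Option 4 12. Option 2 and Option 4 advance.
Runoff: Option 2 is ranked above Option 4 on 13 ballots, Option 4 above Option 2 on 16.

Option 4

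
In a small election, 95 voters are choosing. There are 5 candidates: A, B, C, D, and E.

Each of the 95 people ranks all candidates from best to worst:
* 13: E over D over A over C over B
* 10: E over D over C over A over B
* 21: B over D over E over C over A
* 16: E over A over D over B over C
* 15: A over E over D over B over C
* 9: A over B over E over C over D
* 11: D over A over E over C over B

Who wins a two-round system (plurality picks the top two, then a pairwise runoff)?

Round 1 first-place votes: A 24, B 21, C 0, D 11, E 39. E and A advance.
Runoff: E is ranked above A on 60 ballots, A above E on 35.

E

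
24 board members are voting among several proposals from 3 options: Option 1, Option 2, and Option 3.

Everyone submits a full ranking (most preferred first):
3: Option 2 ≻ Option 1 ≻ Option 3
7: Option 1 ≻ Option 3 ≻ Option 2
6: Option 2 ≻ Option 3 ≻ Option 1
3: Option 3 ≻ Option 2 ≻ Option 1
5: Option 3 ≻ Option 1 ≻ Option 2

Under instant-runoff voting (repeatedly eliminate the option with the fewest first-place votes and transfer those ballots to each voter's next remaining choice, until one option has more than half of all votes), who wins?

Option 3

Round 1: Option 1 7, Option 2 9, Option 3 8. Option 1 eliminated.
Round 2: Option 2 9, Option 3 15. Option 3 has a majority (≥13).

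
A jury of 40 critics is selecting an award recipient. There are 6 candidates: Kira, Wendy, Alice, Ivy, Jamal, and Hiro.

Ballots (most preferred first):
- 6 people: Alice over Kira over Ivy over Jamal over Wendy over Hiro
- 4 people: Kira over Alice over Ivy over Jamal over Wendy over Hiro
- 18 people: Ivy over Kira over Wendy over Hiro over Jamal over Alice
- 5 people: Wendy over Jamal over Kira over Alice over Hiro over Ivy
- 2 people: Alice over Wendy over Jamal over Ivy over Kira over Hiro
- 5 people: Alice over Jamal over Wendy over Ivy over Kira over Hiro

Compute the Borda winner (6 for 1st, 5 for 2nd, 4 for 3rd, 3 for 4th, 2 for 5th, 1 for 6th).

Kira

Kira: 6×5 + 4×6 + 18×5 + 5×4 + 2×2 + 5×2 = 178
Wendy: 6×2 + 4×2 + 18×4 + 5×6 + 2×5 + 5×4 = 152
Alice: 6×6 + 4×5 + 18×1 + 5×3 + 2×6 + 5×6 = 131
Ivy: 6×4 + 4×4 + 18×6 + 5×1 + 2×3 + 5×3 = 174
Jamal: 6×3 + 4×3 + 18×2 + 5×5 + 2×4 + 5×5 = 124
Hiro: 6×1 + 4×1 + 18×3 + 5×2 + 2×1 + 5×1 = 81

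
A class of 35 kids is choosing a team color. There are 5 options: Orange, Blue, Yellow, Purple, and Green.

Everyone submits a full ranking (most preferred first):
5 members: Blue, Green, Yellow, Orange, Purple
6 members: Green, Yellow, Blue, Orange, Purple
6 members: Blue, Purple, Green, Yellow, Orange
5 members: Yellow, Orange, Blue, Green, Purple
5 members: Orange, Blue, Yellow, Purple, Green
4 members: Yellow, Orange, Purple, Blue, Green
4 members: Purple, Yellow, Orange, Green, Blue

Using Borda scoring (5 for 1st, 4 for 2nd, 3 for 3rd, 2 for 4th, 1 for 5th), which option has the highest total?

Yellow

Orange: 5×2 + 6×2 + 6×1 + 5×4 + 5×5 + 4×4 + 4×3 = 101
Blue: 5×5 + 6×3 + 6×5 + 5×3 + 5×4 + 4×2 + 4×1 = 120
Yellow: 5×3 + 6×4 + 6×2 + 5×5 + 5×3 + 4×5 + 4×4 = 127
Purple: 5×1 + 6×1 + 6×4 + 5×1 + 5×2 + 4×3 + 4×5 = 82
Green: 5×4 + 6×5 + 6×3 + 5×2 + 5×1 + 4×1 + 4×2 = 95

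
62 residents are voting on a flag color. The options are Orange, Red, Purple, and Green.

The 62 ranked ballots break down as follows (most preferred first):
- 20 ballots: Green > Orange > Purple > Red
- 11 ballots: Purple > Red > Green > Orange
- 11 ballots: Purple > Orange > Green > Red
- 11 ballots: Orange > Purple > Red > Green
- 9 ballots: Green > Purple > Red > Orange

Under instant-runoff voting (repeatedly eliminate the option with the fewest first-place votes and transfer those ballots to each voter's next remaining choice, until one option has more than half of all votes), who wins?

Round 1: Orange 11, Red 0, Purple 22, Green 29. Red eliminated.
Round 2: Orange 11, Purple 22, Green 29. Orange eliminated.
Round 3: Purple 33, Green 29. Purple has a majority (≥32).

Purple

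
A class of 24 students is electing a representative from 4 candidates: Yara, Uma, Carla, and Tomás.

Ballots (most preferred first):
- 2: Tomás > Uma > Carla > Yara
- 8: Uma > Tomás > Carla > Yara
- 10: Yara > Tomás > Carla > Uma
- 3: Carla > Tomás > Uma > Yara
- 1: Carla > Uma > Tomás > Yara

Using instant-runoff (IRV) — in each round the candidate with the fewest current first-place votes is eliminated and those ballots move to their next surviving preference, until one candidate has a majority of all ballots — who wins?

Uma

Round 1: Yara 10, Uma 8, Carla 4, Tomás 2. Tomás eliminated.
Round 2: Yara 10, Uma 10, Carla 4. Carla eliminated.
Round 3: Yara 10, Uma 14. Uma has a majority (≥13).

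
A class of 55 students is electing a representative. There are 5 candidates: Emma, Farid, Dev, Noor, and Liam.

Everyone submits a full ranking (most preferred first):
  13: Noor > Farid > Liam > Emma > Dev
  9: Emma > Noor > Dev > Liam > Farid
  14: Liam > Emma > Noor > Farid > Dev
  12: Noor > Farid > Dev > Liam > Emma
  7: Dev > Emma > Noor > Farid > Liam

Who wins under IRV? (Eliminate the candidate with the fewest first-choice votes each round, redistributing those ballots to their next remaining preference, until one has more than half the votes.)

Round 1: Emma 9, Farid 0, Dev 7, Noor 25, Liam 14. Farid eliminated.
Round 2: Emma 9, Dev 7, Noor 25, Liam 14. Dev eliminated.
Round 3: Emma 16, Noor 25, Liam 14. Liam eliminated.
Round 4: Emma 30, Noor 25. Emma has a majority (≥28).

Emma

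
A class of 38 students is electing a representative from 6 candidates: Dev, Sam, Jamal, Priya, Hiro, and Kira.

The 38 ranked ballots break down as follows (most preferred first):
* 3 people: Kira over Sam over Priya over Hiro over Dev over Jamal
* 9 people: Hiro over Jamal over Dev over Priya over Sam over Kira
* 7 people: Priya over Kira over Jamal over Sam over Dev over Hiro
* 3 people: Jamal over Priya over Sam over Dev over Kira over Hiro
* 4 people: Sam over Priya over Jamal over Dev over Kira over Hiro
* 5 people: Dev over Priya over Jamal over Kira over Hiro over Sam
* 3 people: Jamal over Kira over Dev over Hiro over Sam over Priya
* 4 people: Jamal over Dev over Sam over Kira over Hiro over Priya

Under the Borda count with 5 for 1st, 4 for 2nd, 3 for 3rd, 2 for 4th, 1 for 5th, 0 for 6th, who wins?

Dev: 3×1 + 9×3 + 7×1 + 3×2 + 4×2 + 5×5 + 3×3 + 4×4 = 101
Sam: 3×4 + 9×1 + 7×2 + 3×3 + 4×5 + 5×0 + 3×1 + 4×3 = 79
Jamal: 3×0 + 9×4 + 7×3 + 3×5 + 4×3 + 5×3 + 3×5 + 4×5 = 134
Priya: 3×3 + 9×2 + 7×5 + 3×4 + 4×4 + 5×4 + 3×0 + 4×0 = 110
Hiro: 3×2 + 9×5 + 7×0 + 3×0 + 4×0 + 5×1 + 3×2 + 4×1 = 66
Kira: 3×5 + 9×0 + 7×4 + 3×1 + 4×1 + 5×2 + 3×4 + 4×2 = 80

Jamal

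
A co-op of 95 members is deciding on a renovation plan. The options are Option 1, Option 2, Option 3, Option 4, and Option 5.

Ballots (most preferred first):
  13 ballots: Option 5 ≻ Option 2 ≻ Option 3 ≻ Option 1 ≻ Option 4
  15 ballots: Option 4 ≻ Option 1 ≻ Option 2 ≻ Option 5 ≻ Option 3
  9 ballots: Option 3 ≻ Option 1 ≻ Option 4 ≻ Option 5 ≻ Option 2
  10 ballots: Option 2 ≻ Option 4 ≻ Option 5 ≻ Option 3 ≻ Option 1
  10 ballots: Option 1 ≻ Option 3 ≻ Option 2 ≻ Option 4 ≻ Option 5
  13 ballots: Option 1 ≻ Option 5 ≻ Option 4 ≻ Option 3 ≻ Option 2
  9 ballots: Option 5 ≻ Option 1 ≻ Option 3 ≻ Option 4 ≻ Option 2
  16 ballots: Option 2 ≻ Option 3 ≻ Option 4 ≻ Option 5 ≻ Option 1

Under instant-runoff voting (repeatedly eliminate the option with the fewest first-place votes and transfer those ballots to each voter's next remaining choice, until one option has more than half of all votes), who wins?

Option 1

Round 1: Option 1 23, Option 2 26, Option 3 9, Option 4 15, Option 5 22. Option 3 eliminated.
Round 2: Option 1 32, Option 2 26, Option 4 15, Option 5 22. Option 4 eliminated.
Round 3: Option 1 47, Option 2 26, Option 5 22. Option 5 eliminated.
Round 4: Option 1 56, Option 2 39. Option 1 has a majority (≥48).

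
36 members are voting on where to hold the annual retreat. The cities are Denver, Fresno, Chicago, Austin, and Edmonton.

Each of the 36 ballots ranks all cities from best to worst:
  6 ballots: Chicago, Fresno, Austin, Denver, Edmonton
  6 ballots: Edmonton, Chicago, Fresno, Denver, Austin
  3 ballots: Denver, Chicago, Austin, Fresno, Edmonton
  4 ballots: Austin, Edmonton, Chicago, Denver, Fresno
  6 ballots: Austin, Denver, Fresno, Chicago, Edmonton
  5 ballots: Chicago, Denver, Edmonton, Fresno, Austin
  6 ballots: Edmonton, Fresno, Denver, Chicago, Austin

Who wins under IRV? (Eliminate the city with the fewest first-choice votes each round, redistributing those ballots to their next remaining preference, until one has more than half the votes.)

Chicago

Round 1: Denver 3, Fresno 0, Chicago 11, Austin 10, Edmonton 12. Fresno eliminated.
Round 2: Denver 3, Chicago 11, Austin 10, Edmonton 12. Denver eliminated.
Round 3: Chicago 14, Austin 10, Edmonton 12. Austin eliminated.
Round 4: Chicago 20, Edmonton 16. Chicago has a majority (≥19).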